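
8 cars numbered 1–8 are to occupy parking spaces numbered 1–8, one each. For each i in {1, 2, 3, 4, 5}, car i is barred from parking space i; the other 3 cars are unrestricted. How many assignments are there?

21234

Let Aᵢ (for 1 ≤ i ≤ 5) be the placements that put car i in its forbidden parking space. Any j of these fix j positions, leaving (8−j)! ways to fill the rest, and there are C(5,j) ways to pick which j.
By inclusion–exclusion, the number of valid placements is Σ_{j=0}^{5} (−1)^j C(5,j)·(8−j)!.
Computing: 40320 − 25200 + 7200 − 1200 + 120 − 6 = 21234.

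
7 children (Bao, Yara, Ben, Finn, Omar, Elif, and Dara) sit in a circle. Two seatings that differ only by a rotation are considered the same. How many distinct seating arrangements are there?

Fix one person's seat to break rotational symmetry; the remaining 6 people can be arranged in (6)! = 720 ways.

720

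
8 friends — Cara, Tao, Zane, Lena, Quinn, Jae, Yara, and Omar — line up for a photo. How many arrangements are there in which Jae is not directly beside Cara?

30240

Of the 8! = 40320 arrangements, those with Jae and Cara adjacent number 2 × 7! = 10080 (treat the pair as a block with 2 internal orders).
So 40320 − 10080 = 30240 arrangements keep them apart.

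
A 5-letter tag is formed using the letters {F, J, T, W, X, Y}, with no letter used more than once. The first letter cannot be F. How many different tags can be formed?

600

The first letter has 6−1 = 5 choices (anything except F).
The remaining 4 letters are filled from the other 5 symbols without repetition: 5 × 4 × 3 × 2 = 120.
Total: 5 × 120 = 600.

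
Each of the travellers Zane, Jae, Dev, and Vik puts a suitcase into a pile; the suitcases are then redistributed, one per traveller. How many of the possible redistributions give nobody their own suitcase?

This is the derangement count D_4: permutations of 4 items with no fixed point.
By inclusion–exclusion this is Σ_{j=0}^{4} (−1)^j C(4,j)·(4−j)!.
Computing: 24 − 24 + 12 − 4 + 1 = 9.

9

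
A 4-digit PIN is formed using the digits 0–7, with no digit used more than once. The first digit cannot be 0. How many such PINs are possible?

1470

The first digit has 8−1 = 7 choices (anything except 0).
The remaining 3 digits are filled from the other 7 symbols without repetition: 7 × 6 × 5 = 210.
Total: 7 × 210 = 1470.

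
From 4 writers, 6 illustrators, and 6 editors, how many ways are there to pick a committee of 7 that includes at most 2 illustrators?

Split by how many illustrators are chosen (0 through 2).
Sum: C(6,0)·C(10,7) + C(6,1)·C(10,6) + C(6,2)·C(10,5) = 120 + 1260 + 3780 = 5160.

5160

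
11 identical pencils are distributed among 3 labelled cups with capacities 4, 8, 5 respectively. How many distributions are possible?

By stars and bars, unrestricted non-negative solutions to x_1+…+x_3 = 11 number C(11+2,2) = 78.
Subtract solutions that violate a single cap (substitute x_i' = x_i − (cap_i+1)): x_1 ≥ 5 gives C(8,2) = 28; x_2 ≥ 9 gives C(4,2) = 6; x_3 ≥ 6 gives C(7,2) = 21. Together 55.
Add back pairs where two caps are both exceeded: 0 + 1 + 0 = 1.
By inclusion–exclusion the count is 78 − 55 + 1 = 24.

24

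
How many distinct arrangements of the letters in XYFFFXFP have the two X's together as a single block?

Treat the 2 copies of X as a single block. The multiset to arrange is then {XX, F, F, F, F, P, Y}, 7 items in all.
That gives (7)!/(4!) = 210 arrangements.

210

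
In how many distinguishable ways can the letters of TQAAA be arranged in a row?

TQAAA has 5 letters with A appearing 3 times.
The number of distinct arrangements is 5!/(3!) = 120/6 = 20.

20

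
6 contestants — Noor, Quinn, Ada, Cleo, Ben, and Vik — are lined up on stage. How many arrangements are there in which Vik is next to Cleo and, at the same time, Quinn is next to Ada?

96

Treat {Vik,Cleo} as one block (2 orders) and {Quinn,Ada} as another (2 orders).
That leaves 4 units to arrange: 2 × 2 × 4! = 4 × 24 = 96.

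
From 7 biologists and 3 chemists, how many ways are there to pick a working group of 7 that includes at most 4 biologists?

35

Split by how many biologists are chosen (0 through 4).
Sum: C(7,0)·C(3,7) + C(7,1)·C(3,6) + C(7,2)·C(3,5) + C(7,3)·C(3,4) + C(7,4)·C(3,3) = 0 + 0 + 0 + 0 + 35 = 35.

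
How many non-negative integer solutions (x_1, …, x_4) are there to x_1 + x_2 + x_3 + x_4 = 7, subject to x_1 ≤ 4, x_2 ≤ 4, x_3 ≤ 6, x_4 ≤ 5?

Ignoring the caps, the number of non-negative solutions to x_1+…+x_4 = 7 is C(10,3) = 120.
Subtract solutions that violate a single cap (substitute x_i' = x_i − (cap_i+1)): x_1 ≥ 5 gives C(5,3) = 10; x_2 ≥ 5 gives C(5,3) = 10; x_3 ≥ 7 gives C(3,3) = 1; x_4 ≥ 6 gives C(4,3) = 4. Together 25.
No two caps can be exceeded simultaneously, so the pair terms are all 0.
By inclusion–exclusion the count is 120 − 25 + 0 = 95.

95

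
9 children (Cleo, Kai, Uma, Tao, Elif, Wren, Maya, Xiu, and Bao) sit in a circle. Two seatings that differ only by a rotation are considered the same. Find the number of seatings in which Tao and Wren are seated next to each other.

Glue Tao and Wren into a block (2 internal orders). Seating 8 units around a circle gives (7)! arrangements.
So 2 × (7)! = 2 × 5040 = 10080.

10080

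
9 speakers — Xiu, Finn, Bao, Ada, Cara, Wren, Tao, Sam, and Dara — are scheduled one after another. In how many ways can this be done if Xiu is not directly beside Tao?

There are 9! = 362880 arrangements in all. If Xiu and Tao are adjacent, merging them into one block gives 2·(8)! = 80640 arrangements.
So 362880 − 80640 = 282240 arrangements keep them apart.

282240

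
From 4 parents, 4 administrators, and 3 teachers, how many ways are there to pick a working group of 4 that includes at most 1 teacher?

238

Split by how many teachers are chosen (0 through 1).
Sum: C(3,0)·C(8,4) + C(3,1)·C(8,3) = 70 + 168 = 238.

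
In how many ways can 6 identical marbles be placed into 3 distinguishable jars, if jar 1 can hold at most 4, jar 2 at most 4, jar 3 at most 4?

Ignoring the caps, the number of non-negative solutions to x_1+…+x_3 = 6 is C(8,2) = 28.
Subtract solutions that violate a single cap (substitute x_i' = x_i − (cap_i+1)): x_1 ≥ 5 gives C(3,2) = 3; x_2 ≥ 5 gives C(3,2) = 3; x_3 ≥ 5 gives C(3,2) = 3. Together 9.
No two caps can be exceeded simultaneously, so the pair terms are all 0.
By inclusion–exclusion the count is 28 − 9 + 0 = 19.

19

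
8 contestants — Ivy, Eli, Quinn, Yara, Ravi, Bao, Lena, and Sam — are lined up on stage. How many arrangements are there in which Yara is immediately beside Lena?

Treat {Yara, Lena} as a single unit. There are 7 units to order, and the pair itself can be ordered 2 ways.
So the count is 2·(7)! = 10080.

10080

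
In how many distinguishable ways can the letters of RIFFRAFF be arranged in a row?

840

RIFFRAFF has 8 letters with F appearing 4 times and R appearing twice.
The number of distinct arrangements is 8!/(4!·2!) = 40320/48 = 840.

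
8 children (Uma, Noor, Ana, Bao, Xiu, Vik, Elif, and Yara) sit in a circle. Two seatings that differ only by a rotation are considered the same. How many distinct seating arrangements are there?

5040

Fix one person's seat to break rotational symmetry; the remaining 7 people can be arranged in (7)! = 5040 ways.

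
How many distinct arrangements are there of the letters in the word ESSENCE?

420

Letter multiplicities in ESSENCE: C×1, E×3, N×1, S×2.
Dividing 7! = 5040 by 3!·2! = 12 for the repeated letters gives 420.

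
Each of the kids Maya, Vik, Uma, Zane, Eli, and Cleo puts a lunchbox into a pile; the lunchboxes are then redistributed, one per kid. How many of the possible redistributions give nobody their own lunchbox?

265

This is the derangement count D_6: permutations of 6 items with no fixed point.
By inclusion–exclusion this is Σ_{j=0}^{6} (−1)^j C(6,j)·(6−j)!.
Computing: 720 − 720 + 360 − 120 + 30 − 6 + 1 = 265.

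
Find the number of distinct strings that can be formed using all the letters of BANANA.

The 6 letters of BANANA have repeats: A appearing 3 times and N appearing twice.
The number of distinct arrangements is 6!/(3!·2!) = 720/12 = 60.

60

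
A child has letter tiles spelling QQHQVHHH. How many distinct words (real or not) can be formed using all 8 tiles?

QQHQVHHH has 8 letters with H appearing 4 times and Q appearing 3 times.
Dividing 8! = 40320 by 4!·3! = 144 for the repeated letters gives 280.

280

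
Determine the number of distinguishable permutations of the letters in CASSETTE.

5040

Letter multiplicities in CASSETTE: A×1, C×1, E×2, S×2, T×2.
Dividing 8! = 40320 by 2!·2!·2! = 8 for the repeated letters gives 5040.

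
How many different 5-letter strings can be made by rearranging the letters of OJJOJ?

OJJOJ has 5 letters with J appearing 3 times and O appearing twice.
So there are 5! / (3!·2!) = 10 distinguishable arrangements.

10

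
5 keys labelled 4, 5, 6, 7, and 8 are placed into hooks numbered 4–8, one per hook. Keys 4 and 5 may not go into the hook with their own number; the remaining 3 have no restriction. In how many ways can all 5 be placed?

Let Aᵢ (for i ∈ {4, 5}) be the placements that put key i in its forbidden hook. Any j of these fix j positions, leaving (5−j)! ways to fill the rest, and there are C(2,j) ways to pick which j.
By inclusion–exclusion, the number of valid placements is Σ_{j=0}^{2} (−1)^j C(2,j)·(5−j)!.
Computing: 120 − 48 + 6 = 78.

78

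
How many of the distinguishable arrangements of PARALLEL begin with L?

With the first slot taken by L, it remains to arrange the other 7 letters (PARALEL).
Those 7 letters have A appearing twice and L appearing twice, giving (7)!/(2!·2!) = 1260.

1260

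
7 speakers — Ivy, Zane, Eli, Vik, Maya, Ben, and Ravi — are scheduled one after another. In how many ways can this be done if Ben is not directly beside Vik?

3600

Of the 7! = 5040 arrangements, those with Ben and Vik adjacent number 2 × 6! = 1440 (treat the pair as a block with 2 internal orders).
So 5040 − 1440 = 3600 arrangements keep them apart.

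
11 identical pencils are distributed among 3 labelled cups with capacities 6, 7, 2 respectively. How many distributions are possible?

12

Ignoring the caps, the number of non-negative solutions to x_1+…+x_3 = 11 is C(13,2) = 78.
Subtract solutions that violate a single cap (substitute x_i' = x_i − (cap_i+1)): x_1 ≥ 7 gives C(6,2) = 15; x_2 ≥ 8 gives C(5,2) = 10; x_3 ≥ 3 gives C(10,2) = 45. Together 70.
Add back pairs where two caps are both exceeded: 0 + 3 + 1 = 4.
By inclusion–exclusion the count is 78 − 70 + 4 = 12.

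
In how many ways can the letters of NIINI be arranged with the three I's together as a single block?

Treat the 3 copies of I as a single block. The multiset to arrange is then {III, N, N}, 3 items in all.
That gives (3)!/(2!) = 3 arrangements.

3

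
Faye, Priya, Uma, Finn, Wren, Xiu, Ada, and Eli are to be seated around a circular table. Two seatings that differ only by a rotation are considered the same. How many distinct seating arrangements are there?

5040

Around a circle, 8 distinct people have 8!/8 = (7)! = 5040 rotationally distinct seatings.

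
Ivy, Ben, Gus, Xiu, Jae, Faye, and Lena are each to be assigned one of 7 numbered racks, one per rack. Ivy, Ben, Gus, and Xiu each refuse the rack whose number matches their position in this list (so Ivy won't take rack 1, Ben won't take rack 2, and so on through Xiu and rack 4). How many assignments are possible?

Let Aᵢ (for 1 ≤ i ≤ 4) be the placements that put person i in their forbidden rack. Any j of these fix j positions, leaving (7−j)! ways to fill the rest, and there are C(4,j) ways to pick which j.
By inclusion–exclusion, the number of valid placements is Σ_{j=0}^{4} (−1)^j C(4,j)·(7−j)!.
Computing: 5040 − 2880 + 720 − 96 + 6 = 2790.

2790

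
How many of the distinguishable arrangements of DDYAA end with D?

Fix D in the last position and arrange the remaining 4 letters.
Those 4 letters have A appearing twice, giving (4)!/(2!) = 12.

12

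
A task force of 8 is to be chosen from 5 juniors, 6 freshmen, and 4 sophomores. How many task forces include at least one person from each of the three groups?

6216

Unrestricted: C(15,8) = 6435 ways to pick any 8 of the 15.
Subtract selections that omit an entire group: no juniors → C(10,8) = 45; no freshmen → C(9,8) = 9; no sophomores → C(11,8) = 165.
Add back selections omitting two groups (i.e. drawn from a single group): C(5,8) + C(6,8) + C(4,8) = 0.
By inclusion–exclusion: 6435 − 219 + 0 = 6216.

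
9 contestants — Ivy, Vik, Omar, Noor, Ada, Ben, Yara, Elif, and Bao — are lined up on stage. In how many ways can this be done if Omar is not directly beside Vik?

282240

Of the 9! = 362880 arrangements, those with Omar and Vik adjacent number 2 × 8! = 80640 (treat the pair as a block with 2 internal orders).
Complementary counting: 362880 − 80640 = 282240.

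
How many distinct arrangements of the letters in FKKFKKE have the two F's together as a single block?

Treat the 2 copies of F as a single block. The multiset to arrange is then {FF, E, K, K, K, K}, 6 items in all.
That gives (6)!/(4!) = 30 arrangements.

30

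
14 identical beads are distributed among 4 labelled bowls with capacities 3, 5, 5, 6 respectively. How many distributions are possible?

Ignoring the caps, the number of non-negative solutions to x_1+…+x_4 = 14 is C(17,3) = 680.
Subtract solutions that violate a single cap (substitute x_i' = x_i − (cap_i+1)): x_1 ≥ 4 gives C(13,3) = 286; x_2 ≥ 6 gives C(11,3) = 165; x_3 ≥ 6 gives C(11,3) = 165; x_4 ≥ 7 gives C(10,3) = 120. Together 736.
Add back pairs where two caps are both exceeded: 35 + 35 + 20 + 10 + 4 + 4 = 108.
By inclusion–exclusion the count is 680 − 736 + 108 = 52.

52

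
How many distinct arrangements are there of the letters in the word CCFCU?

Letter multiplicities in CCFCU: C×3, F×1, U×1.
So there are 5! / (3!) = 20 distinguishable arrangements.

20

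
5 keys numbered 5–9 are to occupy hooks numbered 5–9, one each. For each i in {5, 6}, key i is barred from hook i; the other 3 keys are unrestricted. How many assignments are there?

Let Aᵢ (for i ∈ {5, 6}) be the placements that put key i in its forbidden hook. Any j of these fix j positions, leaving (5−j)! ways to fill the rest, and there are C(2,j) ways to pick which j.
By inclusion–exclusion, the number of valid placements is Σ_{j=0}^{2} (−1)^j C(2,j)·(5−j)!.
Computing: 120 − 48 + 6 = 78.

78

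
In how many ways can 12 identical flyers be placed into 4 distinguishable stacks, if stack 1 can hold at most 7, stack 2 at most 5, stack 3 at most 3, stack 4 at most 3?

63

By stars and bars, unrestricted non-negative solutions to x_1+…+x_4 = 12 number C(12+3,3) = 455.
Subtract solutions that violate a single cap (substitute x_i' = x_i − (cap_i+1)): x_1 ≥ 8 gives C(7,3) = 35; x_2 ≥ 6 gives C(9,3) = 84; x_3 ≥ 4 gives C(11,3) = 165; x_4 ≥ 4 gives C(11,3) = 165. Together 449.
Add back pairs where two caps are both exceeded: 0 + 1 + 1 + 10 + 10 + 35 = 57.
By inclusion–exclusion the count is 455 − 449 + 57 = 63.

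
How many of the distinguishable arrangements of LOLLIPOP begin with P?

420

Fix P in the first position and arrange the remaining 7 letters.
Those 7 letters have L appearing 3 times and O appearing twice, giving (7)!/(3!·2!) = 420.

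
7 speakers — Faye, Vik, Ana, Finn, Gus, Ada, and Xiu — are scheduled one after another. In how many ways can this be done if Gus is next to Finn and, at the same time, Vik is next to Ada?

480

Treat {Gus,Finn} as one block (2 orders) and {Vik,Ada} as another (2 orders).
That leaves 5 units to arrange: 2 × 2 × 5! = 4 × 120 = 480.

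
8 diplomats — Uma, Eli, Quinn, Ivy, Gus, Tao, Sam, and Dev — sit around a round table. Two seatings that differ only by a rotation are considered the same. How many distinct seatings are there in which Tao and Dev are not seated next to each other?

3600

All circular seatings of 8 people number (7)! = 5040.
Those with Tao next to Dev: fuse the pair into one unit and seat 7 units around a circle — 2·(6)! = 1440.
Subtracting, 5040 − 1440 = 3600.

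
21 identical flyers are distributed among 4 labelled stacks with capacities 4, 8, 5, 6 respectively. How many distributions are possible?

10

Without the upper bounds there are C(24,3) = 2024 ways to split 21 among 4 stacks.
Subtract solutions that violate a single cap (substitute x_i' = x_i − (cap_i+1)): x_1 ≥ 5 gives C(19,3) = 969; x_2 ≥ 9 gives C(15,3) = 455; x_3 ≥ 6 gives C(18,3) = 816; x_4 ≥ 7 gives C(17,3) = 680. Together 2920.
Add back pairs where two caps are both exceeded: 120 + 286 + 220 + 84 + 56 + 165 = 931.
Subtract triples: 4 + 1 + 20 + 0 = 25.
By inclusion–exclusion the count is 2024 − 2920 + 931 − 25 = 10.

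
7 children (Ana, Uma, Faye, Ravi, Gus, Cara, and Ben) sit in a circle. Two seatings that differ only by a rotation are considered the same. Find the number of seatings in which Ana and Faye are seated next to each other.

240

Treat {Ana, Faye} as one unit (2 internal orders) and seat the resulting 6 units around the table: (5)! circular arrangements.
So 2 × (5)! = 2 × 120 = 240.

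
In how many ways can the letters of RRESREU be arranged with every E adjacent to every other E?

120

Treat the 2 copies of E as a single block. The multiset to arrange is then {EE, R, R, R, S, U}, 6 items in all.
That gives (6)!/(3!) = 120 arrangements.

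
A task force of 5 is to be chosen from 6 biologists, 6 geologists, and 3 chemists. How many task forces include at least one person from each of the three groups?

Unrestricted: C(15,5) = 3003 ways to pick any 5 of the 15.
Selections missing a whole group: no biologists → C(9,5) = 126; no geologists → C(9,5) = 126; no chemists → C(12,5) = 792.
Add back selections omitting two groups (i.e. drawn from a single group): C(6,5) + C(6,5) + C(3,5) = 12.
By inclusion–exclusion: 3003 − 1044 + 12 = 1971.

1971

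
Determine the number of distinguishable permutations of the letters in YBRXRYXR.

1680

YBRXRYXR has 8 letters with R appearing 3 times, X appearing twice, and Y appearing twice.
The number of distinct arrangements is 8!/(3!·2!·2!) = 40320/24 = 1680.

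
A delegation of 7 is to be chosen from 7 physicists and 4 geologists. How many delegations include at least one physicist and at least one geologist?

329

With no constraint there are C(11,7) = 330 possible selections.
Selections missing a whole group: no physicists → C(4,7) = 0; no geologists → C(7,7) = 1.
Both groups omitted at once is impossible, so 330 − 1 = 329.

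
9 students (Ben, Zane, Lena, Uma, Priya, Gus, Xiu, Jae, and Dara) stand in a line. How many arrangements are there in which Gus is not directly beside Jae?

Of the 9! = 362880 arrangements, those with Gus and Jae adjacent number 2 × 8! = 80640 (treat the pair as a block with 2 internal orders).
Complementary counting: 362880 − 80640 = 282240.

282240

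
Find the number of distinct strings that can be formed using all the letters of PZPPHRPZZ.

Letter multiplicities in PZPPHRPZZ: H×1, P×4, R×1, Z×3.
The number of distinct arrangements is 9!/(4!·3!) = 362880/144 = 2520.

2520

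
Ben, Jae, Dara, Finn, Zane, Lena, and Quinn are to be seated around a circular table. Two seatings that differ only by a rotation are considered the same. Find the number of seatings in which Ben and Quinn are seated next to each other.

Treat {Ben, Quinn} as one unit (2 internal orders) and seat the resulting 6 units around the table: (5)! circular arrangements.
So 2 × (5)! = 2 × 120 = 240.

240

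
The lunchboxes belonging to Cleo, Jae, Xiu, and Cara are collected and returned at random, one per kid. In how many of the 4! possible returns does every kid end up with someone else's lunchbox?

9

Let Aᵢ be the assignments in which kid i gets their own lunchbox. We want the size of the complement of A₁∪…∪A_4.
By inclusion–exclusion this is Σ_{j=0}^{4} (−1)^j C(4,j)·(4−j)!.
Computing: 24 − 24 + 12 − 4 + 1 = 9.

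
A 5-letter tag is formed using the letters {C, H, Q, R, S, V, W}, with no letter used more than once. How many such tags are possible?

2520

With no repetition, fill the 5 letters in order: 7 choices, then 6, down to 3.
That product is 7 × 6 × 5 × 4 × 3 = 2520.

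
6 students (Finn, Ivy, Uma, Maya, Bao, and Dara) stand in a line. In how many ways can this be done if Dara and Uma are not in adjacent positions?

480

There are 6! = 720 arrangements in all. If Dara and Uma are adjacent, merging them into one block gives 2·(5)! = 240 arrangements.
Complementary counting: 720 − 240 = 480.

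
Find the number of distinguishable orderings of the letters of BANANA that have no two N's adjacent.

There are 6!/(3!·2!) = 60 arrangements of BANANA in total.
If the two N's are adjacent, glue them into one block, leaving 5 items to arrange: (5)!/(3!) = 20 ways.
Hence 60 − 20 = 40.

40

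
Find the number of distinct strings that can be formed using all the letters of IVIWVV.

IVIWVV has 6 letters with I appearing twice and V appearing 3 times.
Dividing 6! = 720 by 3!·2! = 12 for the repeated letters gives 60.

60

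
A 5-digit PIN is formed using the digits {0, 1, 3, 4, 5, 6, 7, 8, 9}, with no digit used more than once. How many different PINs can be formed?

Choose and order 5 of the 9 symbols: the first digit has 9 options, the next 8, and so on down to 5.
That product is 9 × 8 × 7 × 6 × 5 = 15120.

15120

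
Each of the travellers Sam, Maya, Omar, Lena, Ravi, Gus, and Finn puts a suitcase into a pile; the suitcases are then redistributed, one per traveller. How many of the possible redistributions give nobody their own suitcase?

Let Aᵢ be the assignments in which traveller i gets their own suitcase. We want the size of the complement of A₁∪…∪A_7.
By inclusion–exclusion this is Σ_{j=0}^{7} (−1)^j C(7,j)·(7−j)!.
Computing: 5040 − 5040 + 2520 − 840 + 210 − 42 + 7 − 1 = 1854.

1854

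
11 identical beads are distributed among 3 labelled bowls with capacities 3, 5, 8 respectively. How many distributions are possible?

By stars and bars, unrestricted non-negative solutions to x_1+…+x_3 = 11 number C(11+2,2) = 78.
Subtract solutions that violate a single cap (substitute x_i' = x_i − (cap_i+1)): x_1 ≥ 4 gives C(9,2) = 36; x_2 ≥ 6 gives C(7,2) = 21; x_3 ≥ 9 gives C(4,2) = 6. Together 63.
Add back pairs where two caps are both exceeded: 3 + 0 + 0 = 3.
By inclusion–exclusion the count is 78 − 63 + 3 = 18.

18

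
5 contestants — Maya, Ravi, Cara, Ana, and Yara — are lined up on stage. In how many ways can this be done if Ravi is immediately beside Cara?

Glue Ravi and Cara into one block (2 internal orders), leaving 4 units to arrange in a row.
So the count is 2·(4)! = 48.

48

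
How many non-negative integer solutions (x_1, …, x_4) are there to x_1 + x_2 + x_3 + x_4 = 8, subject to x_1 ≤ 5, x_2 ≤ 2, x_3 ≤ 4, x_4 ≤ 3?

49

Ignoring the caps, the number of non-negative solutions to x_1+…+x_4 = 8 is C(11,3) = 165.
Subtract solutions that violate a single cap (substitute x_i' = x_i − (cap_i+1)): x_1 ≥ 6 gives C(5,3) = 10; x_2 ≥ 3 gives C(8,3) = 56; x_3 ≥ 5 gives C(6,3) = 20; x_4 ≥ 4 gives C(7,3) = 35. Together 121.
Add back pairs where two caps are both exceeded: 0 + 0 + 0 + 1 + 4 + 0 = 5.
By inclusion–exclusion the count is 165 − 121 + 5 = 49.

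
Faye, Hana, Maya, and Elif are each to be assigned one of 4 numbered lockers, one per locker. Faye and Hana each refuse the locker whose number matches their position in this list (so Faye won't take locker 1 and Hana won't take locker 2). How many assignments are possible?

Let Aᵢ (for i ∈ {1, 2}) be the placements that put person i in their forbidden locker. Any j of these fix j positions, leaving (4−j)! ways to fill the rest, and there are C(2,j) ways to pick which j.
By inclusion–exclusion, the number of valid placements is Σ_{j=0}^{2} (−1)^j C(2,j)·(4−j)!.
Computing: 24 − 12 + 2 = 14.

14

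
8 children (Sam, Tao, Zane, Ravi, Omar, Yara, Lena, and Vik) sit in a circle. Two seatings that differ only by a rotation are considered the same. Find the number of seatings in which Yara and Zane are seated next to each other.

1440

Glue Yara and Zane into a block (2 internal orders). Seating 7 units around a circle gives (6)! arrangements.
So 2 × (6)! = 2 × 720 = 1440.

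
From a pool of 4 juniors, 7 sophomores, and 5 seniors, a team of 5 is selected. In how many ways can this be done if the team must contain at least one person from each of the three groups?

Total 5-person selections from all 16: C(16,5) = 4368.
Selections missing a whole group: no juniors → C(12,5) = 792; no sophomores → C(9,5) = 126; no seniors → C(11,5) = 462.
Add back selections omitting two groups (i.e. drawn from a single group): C(4,5) + C(7,5) + C(5,5) = 22.
By inclusion–exclusion: 4368 − 1380 + 22 = 3010.

3010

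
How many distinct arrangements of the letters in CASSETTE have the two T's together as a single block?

1260

Treat the 2 copies of T as a single block. The multiset to arrange is then {TT, A, C, E, E, S, S}, 7 items in all.
That gives (7)!/(2!·2!) = 1260 arrangements.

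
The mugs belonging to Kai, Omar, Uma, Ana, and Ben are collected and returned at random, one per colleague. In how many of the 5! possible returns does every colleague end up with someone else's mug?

44

Count assignments avoiding every fixed point. For any j of the 5 colleagues fixed to their own mug, the other 5−j can be arranged in (5−j)! ways.
By inclusion–exclusion this is Σ_{j=0}^{5} (−1)^j C(5,j)·(5−j)!.
Computing: 120 − 120 + 60 − 20 + 5 − 1 = 44.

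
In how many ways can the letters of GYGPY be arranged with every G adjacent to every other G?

Treat the 2 copies of G as a single block. The multiset to arrange is then {GG, P, Y, Y}, 4 items in all.
That gives (4)!/(2!) = 12 arrangements.

12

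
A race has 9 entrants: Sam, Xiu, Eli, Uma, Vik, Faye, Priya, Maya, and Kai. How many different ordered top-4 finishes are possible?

There are 9 choices for 1st place, 8 for 2nd, and so on down to 6 for position 4.
That gives 9 × 8 × 7 × 6 = 3024.

3024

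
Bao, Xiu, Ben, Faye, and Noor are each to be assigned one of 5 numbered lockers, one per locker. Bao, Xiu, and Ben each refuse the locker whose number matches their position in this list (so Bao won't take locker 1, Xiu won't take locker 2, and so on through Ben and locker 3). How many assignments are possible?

64

Let Aᵢ (for i ∈ {1, 2, 3}) be the placements that put person i in their forbidden locker. Any j of these fix j positions, leaving (5−j)! ways to fill the rest, and there are C(3,j) ways to pick which j.
By inclusion–exclusion, the number of valid placements is Σ_{j=0}^{3} (−1)^j C(3,j)·(5−j)!.
Computing: 120 − 72 + 18 − 2 = 64.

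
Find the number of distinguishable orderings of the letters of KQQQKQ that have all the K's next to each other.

Treat the 2 copies of K as a single block. The multiset to arrange is then {KK, Q, Q, Q, Q}, 5 items in all.
That gives (5)!/(4!) = 5 arrangements.

5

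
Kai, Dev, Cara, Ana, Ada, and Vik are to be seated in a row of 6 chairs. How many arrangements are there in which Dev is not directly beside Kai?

480

Of the 6! = 720 arrangements, those with Dev and Kai adjacent number 2 × 5! = 240 (treat the pair as a block with 2 internal orders).
Complementary counting: 720 − 240 = 480.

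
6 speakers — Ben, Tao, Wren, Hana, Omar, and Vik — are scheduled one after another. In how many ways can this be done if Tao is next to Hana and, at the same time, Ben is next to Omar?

96

Treat {Tao,Hana} as one block (2 orders) and {Ben,Omar} as another (2 orders).
That leaves 4 units to arrange: 2 × 2 × 4! = 4 × 24 = 96.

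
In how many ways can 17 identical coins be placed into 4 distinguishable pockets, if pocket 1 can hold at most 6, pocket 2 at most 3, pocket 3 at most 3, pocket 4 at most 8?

Without the upper bounds there are C(20,3) = 1140 ways to split 17 among 4 pockets.
Subtract solutions that violate a single cap (substitute x_i' = x_i − (cap_i+1)): x_1 ≥ 7 gives C(13,3) = 286; x_2 ≥ 4 gives C(16,3) = 560; x_3 ≥ 4 gives C(16,3) = 560; x_4 ≥ 9 gives C(11,3) = 165. Together 1571.
Add back pairs where two caps are both exceeded: 84 + 84 + 4 + 220 + 35 + 35 = 462.
Subtract triples: 10 + 0 + 0 + 1 = 11.
By inclusion–exclusion the count is 1140 − 1571 + 462 − 11 = 20.

20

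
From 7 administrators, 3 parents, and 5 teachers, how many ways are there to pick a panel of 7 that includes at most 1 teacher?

Split by how many teachers are chosen (0 through 1).
Sum: C(5,0)·C(10,7) + C(5,1)·C(10,6) = 120 + 1050 = 1170.

1170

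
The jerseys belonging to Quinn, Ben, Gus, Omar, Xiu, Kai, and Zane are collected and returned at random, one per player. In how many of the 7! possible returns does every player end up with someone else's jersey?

1854

Count assignments avoiding every fixed point. For any j of the 7 players fixed to their old jersey, the other 7−j can be arranged in (7−j)! ways.
By inclusion–exclusion this is Σ_{j=0}^{7} (−1)^j C(7,j)·(7−j)!.
Computing: 5040 − 5040 + 2520 − 840 + 210 − 42 + 7 − 1 = 1854.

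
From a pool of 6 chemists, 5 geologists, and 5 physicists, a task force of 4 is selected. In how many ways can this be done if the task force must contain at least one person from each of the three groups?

975

Unrestricted: C(16,4) = 1820 ways to pick any 4 of the 16.
Selections missing a whole group: no chemists → C(10,4) = 210; no geologists → C(11,4) = 330; no physicists → C(11,4) = 330.
Add back selections omitting two groups (i.e. drawn from a single group): C(6,4) + C(5,4) + C(5,4) = 25.
By inclusion–exclusion: 1820 − 870 + 25 = 975.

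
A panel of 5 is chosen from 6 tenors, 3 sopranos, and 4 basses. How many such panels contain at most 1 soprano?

882

Split by how many sopranos are chosen (0 through 1).
Sum: C(3,0)·C(10,5) + C(3,1)·C(10,4) = 252 + 630 = 882.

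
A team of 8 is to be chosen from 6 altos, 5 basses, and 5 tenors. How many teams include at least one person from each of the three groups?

Total 8-person selections from all 16: C(16,8) = 12870.
Subtract selections that omit an entire group: no altos → C(10,8) = 45; no basses → C(11,8) = 165; no tenors → C(11,8) = 165.
Add back selections omitting two groups (i.e. drawn from a single group): C(6,8) + C(5,8) + C(5,8) = 0.
By inclusion–exclusion: 12870 − 375 + 0 = 12495.

12495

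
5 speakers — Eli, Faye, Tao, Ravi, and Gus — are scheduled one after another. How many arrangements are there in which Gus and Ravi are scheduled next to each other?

48

Place the 3 others and the Gus-Ravi pair as 4 objects in a line; the pair has 2 internal arrangements.
That gives 2 × 4! = 2 × 24 = 48.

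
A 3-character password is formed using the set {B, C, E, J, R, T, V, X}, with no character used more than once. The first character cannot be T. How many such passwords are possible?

The first character has 8−1 = 7 choices (anything except T).
The remaining 2 characters are filled from the other 7 symbols without repetition: 7 × 6 = 42.
Total: 7 × 42 = 294.

294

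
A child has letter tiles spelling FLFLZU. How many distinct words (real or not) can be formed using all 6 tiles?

Letter multiplicities in FLFLZU: F×2, L×2, U×1, Z×1.
The number of distinct arrangements is 6!/(2!·2!) = 720/4 = 180.

180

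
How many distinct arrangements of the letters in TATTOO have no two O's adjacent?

40

Total arrangements of TATTOO: 6!/(3!·2!) = 60.
If the two O's are adjacent, glue them into one block, leaving 5 items to arrange: (5)!/(3!) = 20 ways.
Subtracting, 60 − 20 = 40 arrangements keep the O's apart.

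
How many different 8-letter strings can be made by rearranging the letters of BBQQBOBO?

BBQQBOBO has 8 letters with B appearing 4 times, O appearing twice, and Q appearing twice.
Dividing 8! = 40320 by 4!·2!·2! = 96 for the repeated letters gives 420.

420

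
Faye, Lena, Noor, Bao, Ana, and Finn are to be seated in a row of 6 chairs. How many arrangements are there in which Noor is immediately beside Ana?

Place the 4 others and the Noor-Ana pair as 5 objects in a line; the pair has 2 internal arrangements.
That gives 2 × 5! = 2 × 120 = 240.

240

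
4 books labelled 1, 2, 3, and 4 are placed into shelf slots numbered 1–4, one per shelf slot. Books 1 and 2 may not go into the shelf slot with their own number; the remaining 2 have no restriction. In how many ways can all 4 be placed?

14

Let Aᵢ (for i ∈ {1, 2}) be the placements that put book i in its forbidden shelf slot. Any j of these fix j positions, leaving (4−j)! ways to fill the rest, and there are C(2,j) ways to pick which j.
By inclusion–exclusion, the number of valid placements is Σ_{j=0}^{2} (−1)^j C(2,j)·(4−j)!.
Computing: 24 − 12 + 2 = 14.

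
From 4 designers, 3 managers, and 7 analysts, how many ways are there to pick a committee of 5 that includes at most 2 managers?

1947

Split by how many managers are chosen (0 through 2).
Sum: C(3,0)·C(11,5) + C(3,1)·C(11,4) + C(3,2)·C(11,3) = 462 + 990 + 495 = 1947.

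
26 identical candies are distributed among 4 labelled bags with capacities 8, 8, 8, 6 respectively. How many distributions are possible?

Without the upper bounds there are C(29,3) = 3654 ways to split 26 among 4 bags.
Subtract solutions that violate a single cap (substitute x_i' = x_i − (cap_i+1)): x_1 ≥ 9 gives C(20,3) = 1140; x_2 ≥ 9 gives C(20,3) = 1140; x_3 ≥ 9 gives C(20,3) = 1140; x_4 ≥ 7 gives C(22,3) = 1540. Together 4960.
Add back pairs where two caps are both exceeded: 165 + 165 + 286 + 165 + 286 + 286 = 1353.
Subtract triples: 0 + 4 + 4 + 4 = 12.
By inclusion–exclusion the count is 3654 − 4960 + 1353 − 12 = 35.

35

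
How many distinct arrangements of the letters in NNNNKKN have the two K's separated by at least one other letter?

Total arrangements of NNNNKKN: 7!/(5!·2!) = 21.
If the two K's are adjacent, glue them into one block, leaving 6 items to arrange: (6)!/(5!) = 6 ways.
Subtracting, 21 − 6 = 15 arrangements keep the K's apart.

15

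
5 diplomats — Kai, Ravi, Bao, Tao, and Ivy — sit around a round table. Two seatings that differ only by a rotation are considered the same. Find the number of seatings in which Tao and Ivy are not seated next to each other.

All circular seatings of 5 people number (4)! = 24.
Seatings with Tao beside Ivy: treat them as a block with 2 internal orders, giving 2 × (3)! = 12.
Subtracting, 24 − 12 = 12.

12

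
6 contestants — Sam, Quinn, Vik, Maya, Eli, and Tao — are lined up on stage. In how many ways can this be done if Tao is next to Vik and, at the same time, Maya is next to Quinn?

96

Treat {Tao,Vik} as one block (2 orders) and {Maya,Quinn} as another (2 orders).
That leaves 4 units to arrange: 2 × 2 × 4! = 4 × 24 = 96.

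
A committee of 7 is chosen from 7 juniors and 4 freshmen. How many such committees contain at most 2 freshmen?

155

Split by how many freshmen are chosen (0 through 2).
Sum: C(4,0)·C(7,7) + C(4,1)·C(7,6) + C(4,2)·C(7,5) = 1 + 28 + 126 = 155.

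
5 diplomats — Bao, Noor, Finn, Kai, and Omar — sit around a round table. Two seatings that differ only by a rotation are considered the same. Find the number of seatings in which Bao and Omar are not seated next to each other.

12

All circular seatings of 5 people number (4)! = 24.
Seatings with Bao beside Omar: treat them as a block with 2 internal orders, giving 2 × (3)! = 12.
Subtracting, 24 − 12 = 12.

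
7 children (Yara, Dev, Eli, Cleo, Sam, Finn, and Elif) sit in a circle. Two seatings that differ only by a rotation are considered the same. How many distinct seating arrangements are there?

Seat Yara anywhere (absorbing the rotational symmetry), then permute the other 6: (6)! = 720.

720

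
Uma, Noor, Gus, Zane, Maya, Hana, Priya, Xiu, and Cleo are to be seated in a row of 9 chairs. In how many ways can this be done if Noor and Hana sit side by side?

Glue Noor and Hana into one block (2 internal orders), leaving 8 units to arrange in a row.
That gives 2 × 8! = 2 × 40320 = 80640.

80640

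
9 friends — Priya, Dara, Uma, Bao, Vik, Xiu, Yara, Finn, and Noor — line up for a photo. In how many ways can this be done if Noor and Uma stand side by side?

Place the 7 others and the Noor-Uma pair as 8 objects in a line; the pair has 2 internal arrangements.
So the count is 2·(8)! = 80640.

80640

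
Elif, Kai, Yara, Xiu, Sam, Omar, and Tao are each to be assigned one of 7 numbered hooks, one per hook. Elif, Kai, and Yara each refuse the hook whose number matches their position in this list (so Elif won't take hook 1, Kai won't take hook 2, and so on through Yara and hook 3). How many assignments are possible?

3216

Let Aᵢ (for i ∈ {1, 2, 3}) be the placements that put person i in their forbidden hook. Any j of these fix j positions, leaving (7−j)! ways to fill the rest, and there are C(3,j) ways to pick which j.
By inclusion–exclusion, the number of valid placements is Σ_{j=0}^{3} (−1)^j C(3,j)·(7−j)!.
Computing: 5040 − 2160 + 360 − 24 = 3216.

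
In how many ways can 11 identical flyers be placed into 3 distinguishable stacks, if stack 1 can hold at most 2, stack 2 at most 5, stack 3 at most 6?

6

Ignoring the caps, the number of non-negative solutions to x_1+…+x_3 = 11 is C(13,2) = 78.
Subtract solutions that violate a single cap (substitute x_i' = x_i − (cap_i+1)): x_1 ≥ 3 gives C(10,2) = 45; x_2 ≥ 6 gives C(7,2) = 21; x_3 ≥ 7 gives C(6,2) = 15. Together 81.
Add back pairs where two caps are both exceeded: 6 + 3 + 0 = 9.
By inclusion–exclusion the count is 78 − 81 + 9 = 6.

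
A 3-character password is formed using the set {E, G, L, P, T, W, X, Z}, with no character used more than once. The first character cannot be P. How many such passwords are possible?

The first character has 8−1 = 7 choices (anything except P).
The remaining 2 characters are filled from the other 7 symbols without repetition: 7 × 6 = 42.
Total: 7 × 42 = 294.

294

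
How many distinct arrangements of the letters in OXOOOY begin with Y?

5

With the first slot taken by Y, it remains to arrange the other 5 letters (OXOOO).
Those 5 letters have O appearing 4 times, giving (5)!/(4!) = 5.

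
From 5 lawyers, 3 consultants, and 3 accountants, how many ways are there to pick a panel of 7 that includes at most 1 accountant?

92

Split by how many accountants are chosen (0 through 1).
Sum: C(3,0)·C(8,7) + C(3,1)·C(8,6) = 8 + 84 = 92.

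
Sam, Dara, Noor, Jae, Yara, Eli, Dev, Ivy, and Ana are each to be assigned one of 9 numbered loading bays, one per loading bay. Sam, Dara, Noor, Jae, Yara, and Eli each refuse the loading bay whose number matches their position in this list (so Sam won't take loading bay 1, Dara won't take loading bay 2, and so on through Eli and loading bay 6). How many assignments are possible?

183822

Let Aᵢ (for 1 ≤ i ≤ 6) be the placements that put person i in their forbidden loading bay. Any j of these fix j positions, leaving (9−j)! ways to fill the rest, and there are C(6,j) ways to pick which j.
By inclusion–exclusion, the number of valid placements is Σ_{j=0}^{6} (−1)^j C(6,j)·(9−j)!.
Computing: 362880 − 241920 + 75600 − 14400 + 1800 − 144 + 6 = 183822.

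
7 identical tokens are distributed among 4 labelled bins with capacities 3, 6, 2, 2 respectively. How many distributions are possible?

35

Without the upper bounds there are C(10,3) = 120 ways to split 7 among 4 bins.
Subtract solutions that violate a single cap (substitute x_i' = x_i − (cap_i+1)): x_1 ≥ 4 gives C(6,3) = 20; x_2 ≥ 7 gives C(3,3) = 1; x_3 ≥ 3 gives C(7,3) = 35; x_4 ≥ 3 gives C(7,3) = 35. Together 91.
Add back pairs where two caps are both exceeded: 0 + 1 + 1 + 0 + 0 + 4 = 6.
By inclusion–exclusion the count is 120 − 91 + 6 = 35.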